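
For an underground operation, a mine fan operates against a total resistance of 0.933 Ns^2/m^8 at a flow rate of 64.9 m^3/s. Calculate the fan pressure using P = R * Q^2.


3929.8053 Pa

Compute Q^2:
Q^2 = 64.9^2 = 4212.01
Compute pressure:
P = R * Q^2 = 0.933 * 4212.01
= 3929.8053 Pa


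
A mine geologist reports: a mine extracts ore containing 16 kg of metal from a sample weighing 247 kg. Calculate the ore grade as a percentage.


6.4777%

Ore grade = (metal mass / ore mass) * 100
= (16 / 247) * 100
= 0.06477732794 * 100
= 6.4777%


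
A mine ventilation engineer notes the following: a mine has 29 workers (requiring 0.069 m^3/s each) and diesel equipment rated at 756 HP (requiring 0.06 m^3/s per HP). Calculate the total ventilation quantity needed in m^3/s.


Airflow for workers:
Q_people = 29 * 0.069 = 2.001 m^3/s
Airflow for diesel equipment:
Q_diesel = 756 * 0.06 = 45.36 m^3/s
Total ventilation:
Q_total = 2.001 + 45.36
= 47.361 m^3/s

47.361 m^3/s


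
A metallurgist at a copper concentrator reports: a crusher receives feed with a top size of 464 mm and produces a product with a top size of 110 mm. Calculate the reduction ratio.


Reduction ratio = feed size / product size
= 464 / 110
= 4.2182

4.2182


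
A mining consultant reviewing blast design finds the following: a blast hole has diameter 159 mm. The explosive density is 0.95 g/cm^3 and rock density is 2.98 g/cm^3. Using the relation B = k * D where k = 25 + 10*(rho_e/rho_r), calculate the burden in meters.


4.4819 m

First, compute k:
rho_e / rho_r = 0.95 / 2.98 = 0.3187919463
k = 25 + 10 * 0.3187919463 = 28.18791946
Then, compute burden:
B = k * D / 1000 = 28.18791946 * 159 / 1000
= 4481.879195 / 1000
= 4.4819 m


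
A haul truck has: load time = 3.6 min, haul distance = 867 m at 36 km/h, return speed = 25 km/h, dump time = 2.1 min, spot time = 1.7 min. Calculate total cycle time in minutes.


Convert haul speed to m/min: 36 * 1000/60 = 600 m/min
Haul time = 867 / 600 = 1.445 min
Convert return speed to m/min: 25 * 1000/60 = 416.6666667 m/min
Return time = 867 / 416.6666667 = 2.0808 min
Total cycle time:
= 3.6 + 1.445 + 2.1 + 2.0808 + 1.7
= 10.9258 min

10.9258 min


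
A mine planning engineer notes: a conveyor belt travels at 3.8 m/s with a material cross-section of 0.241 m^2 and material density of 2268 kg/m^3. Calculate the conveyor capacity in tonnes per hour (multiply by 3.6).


7477.3238 t/h

Volumetric flow = speed * area
= 3.8 * 0.241 = 0.9158 m^3/s
Mass flow = volumetric * density
= 0.9158 * 2268 = 2077.0344 kg/s
Convert to t/h: multiply by 3.6
Capacity = 2077.0344 * 3.6
= 7477.3238 t/h


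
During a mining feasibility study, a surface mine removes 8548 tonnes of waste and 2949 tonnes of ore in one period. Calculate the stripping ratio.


2.8986

Stripping ratio = waste tonnage / ore tonnage
= 8548 / 2949
= 2.8986


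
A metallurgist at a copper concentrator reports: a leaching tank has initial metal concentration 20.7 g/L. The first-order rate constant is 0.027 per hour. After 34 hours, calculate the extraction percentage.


Compute the exponent:
-k * t = -0.027 * 34 = -0.918
Remaining concentration:
C = 20.7 * exp(-0.918)
= 20.7 * 0.3993168767
= 8.265859348 g/L
Extracted = 20.7 - 8.265859348 = 12.43414065 g/L
Extraction % = 12.43414065 / 20.7 * 100
= 60.0683%

60.0683%


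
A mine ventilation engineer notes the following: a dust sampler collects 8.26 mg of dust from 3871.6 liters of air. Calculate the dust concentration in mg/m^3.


2.1335 mg/m^3

Convert liters to m^3: 1 m^3 = 1000 L
Concentration = mass / volume * 1000
= 8.26 / 3871.6 * 1000
= 0.002133484864 * 1000
= 2.1335 mg/m^3


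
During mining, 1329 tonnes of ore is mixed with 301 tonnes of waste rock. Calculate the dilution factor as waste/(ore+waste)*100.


Total material = ore + waste
= 1329 + 301 = 1630 tonnes
Dilution = waste / total * 100
= 301 / 1630 * 100
= 0.1846625767 * 100
= 18.4663%

18.4663%


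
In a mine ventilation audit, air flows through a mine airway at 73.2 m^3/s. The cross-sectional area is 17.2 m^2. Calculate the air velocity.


4.2558 m/s

Velocity = flow rate / cross-sectional area
= 73.2 / 17.2
= 4.2558 m/s


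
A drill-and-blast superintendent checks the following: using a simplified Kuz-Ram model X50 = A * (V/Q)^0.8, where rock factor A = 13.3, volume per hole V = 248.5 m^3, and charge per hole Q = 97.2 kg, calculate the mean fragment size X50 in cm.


28.1825 cm

Compute V/Q:
V/Q = 248.5 / 97.2 = 2.556584362
Raise to the power 0.8:
(V/Q)^0.8 = 2.556584362^0.8 = 2.118986074
Multiply by A:
X50 = 13.3 * 2.118986074
= 28.1825 cm


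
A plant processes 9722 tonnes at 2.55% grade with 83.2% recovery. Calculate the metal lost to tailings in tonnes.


Total metal in feed:
= 9722 * 2.55 / 100 = 247.911 tonnes
Metal recovered:
= 247.911 * 83.2 / 100 = 206.261952 tonnes
Metal lost to tailings:
= 247.911 - 206.261952
= 41.649 tonnes

41.649 tonnes


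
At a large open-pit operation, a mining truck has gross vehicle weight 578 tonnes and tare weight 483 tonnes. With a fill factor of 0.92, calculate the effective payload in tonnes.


87.4 tonnes

Maximum payload = gross - tare
= 578 - 483 = 95 tonnes
Effective payload = max payload * fill factor
= 95 * 0.92
= 87.4 tonnes


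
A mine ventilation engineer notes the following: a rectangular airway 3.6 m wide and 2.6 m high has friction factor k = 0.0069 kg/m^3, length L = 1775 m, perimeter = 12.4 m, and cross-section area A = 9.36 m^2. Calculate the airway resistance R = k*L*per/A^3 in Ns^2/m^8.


0.1852 Ns^2/m^8

Compute the numerator:
k * L * per = 0.0069 * 1775 * 12.4
= 151.869
Compute the denominator:
A^3 = 9.36^3 = 820.025856
Resistance:
R = 151.869 / 820.025856
= 0.1852 Ns^2/m^8


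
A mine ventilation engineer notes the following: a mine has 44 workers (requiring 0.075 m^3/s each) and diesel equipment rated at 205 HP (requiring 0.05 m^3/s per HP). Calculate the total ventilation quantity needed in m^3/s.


13.55 m^3/s

Airflow for workers:
Q_people = 44 * 0.075 = 3.3 m^3/s
Airflow for diesel equipment:
Q_diesel = 205 * 0.05 = 10.25 m^3/s
Total ventilation:
Q_total = 3.3 + 10.25
= 13.55 m^3/s


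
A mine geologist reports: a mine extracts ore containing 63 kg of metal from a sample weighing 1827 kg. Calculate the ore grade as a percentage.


3.4483%

Ore grade = (metal mass / ore mass) * 100
= (63 / 1827) * 100
= 0.03448275862 * 100
= 3.4483%


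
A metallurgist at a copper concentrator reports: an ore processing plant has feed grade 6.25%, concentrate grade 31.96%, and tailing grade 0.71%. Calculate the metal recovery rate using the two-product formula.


Using the two-product formula:
R = 100 * c * (f - t) / (f * (c - t))
Numerator = 100 * 31.96 * (6.25 - 0.71)
= 100 * 31.96 * 5.54
= 17705.84
Denominator = 6.25 * (31.96 - 0.71)
= 6.25 * 31.25
= 195.3125
R = 17705.84 / 195.3125
= 90.6539%

90.6539%


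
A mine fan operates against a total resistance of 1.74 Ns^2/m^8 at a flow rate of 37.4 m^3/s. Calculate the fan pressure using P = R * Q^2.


2433.8424 Pa

Compute Q^2:
Q^2 = 37.4^2 = 1398.76
Compute pressure:
P = R * Q^2 = 1.74 * 1398.76
= 2433.8424 Pa


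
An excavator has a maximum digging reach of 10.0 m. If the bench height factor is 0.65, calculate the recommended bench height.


Bench height = reach * factor
= 10.0 * 0.65
= 6.5 m

6.5 m


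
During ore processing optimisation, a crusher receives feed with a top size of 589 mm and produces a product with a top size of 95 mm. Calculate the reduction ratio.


6.2

Reduction ratio = feed size / product size
= 589 / 95
= 6.2


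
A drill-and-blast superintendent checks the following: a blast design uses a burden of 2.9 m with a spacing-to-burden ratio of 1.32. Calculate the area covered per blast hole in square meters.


11.1012 m^2

First, find the spacing:
Spacing = burden * ratio = 2.9 * 1.32
= 3.828 m
Then, calculate the area:
Area = burden * spacing = 2.9 * 3.828
= 11.1012 m^2


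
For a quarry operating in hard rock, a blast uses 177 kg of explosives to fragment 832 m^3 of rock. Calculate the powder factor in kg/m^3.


0.2127 kg/m^3

Powder factor = explosive mass / rock volume
= 177 / 832
= 0.2127 kg/m^3


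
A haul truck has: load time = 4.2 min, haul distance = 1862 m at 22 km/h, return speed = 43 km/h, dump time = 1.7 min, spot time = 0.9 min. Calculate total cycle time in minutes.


Convert haul speed to m/min: 22 * 1000/60 = 366.6666667 m/min
Haul time = 1862 / 366.6666667 = 5.078181818 min
Convert return speed to m/min: 43 * 1000/60 = 716.6666667 m/min
Return time = 1862 / 716.6666667 = 2.598139535 min
Total cycle time:
= 4.2 + 5.078181818 + 1.7 + 2.598139535 + 0.9
= 14.4763 min

14.4763 min


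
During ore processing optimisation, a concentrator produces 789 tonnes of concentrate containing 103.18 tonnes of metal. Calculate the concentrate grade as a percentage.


Grade = (metal in concentrate / concentrate mass) * 100
= (103.18 / 789) * 100
= 0.1307731305 * 100
= 13.0773%

13.0773%


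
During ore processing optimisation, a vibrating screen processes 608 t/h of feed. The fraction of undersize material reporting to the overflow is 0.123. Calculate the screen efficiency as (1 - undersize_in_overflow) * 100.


Screen efficiency = (1 - fraction of undersize in overflow) * 100
= (1 - 0.123) * 100
= 0.877 * 100
= 87.7%

87.7%


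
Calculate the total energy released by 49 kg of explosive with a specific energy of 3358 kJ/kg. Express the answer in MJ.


Energy = mass * specific_energy / 1000
= 49 * 3358 / 1000
= 164542 / 1000
= 164.542 MJ

164.542 MJ


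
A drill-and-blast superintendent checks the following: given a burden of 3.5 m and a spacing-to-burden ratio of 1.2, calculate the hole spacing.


Spacing = burden * ratio
= 3.5 * 1.2
= 4.2 m

4.2 m


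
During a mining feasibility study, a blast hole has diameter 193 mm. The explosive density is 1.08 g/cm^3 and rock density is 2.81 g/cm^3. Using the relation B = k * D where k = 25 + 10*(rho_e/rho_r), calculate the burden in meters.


First, compute k:
rho_e / rho_r = 1.08 / 2.81 = 0.384341637
k = 25 + 10 * 0.384341637 = 28.84341637
Then, compute burden:
B = k * D / 1000 = 28.84341637 * 193 / 1000
= 5566.779359 / 1000
= 5.5668 m

5.5668 m


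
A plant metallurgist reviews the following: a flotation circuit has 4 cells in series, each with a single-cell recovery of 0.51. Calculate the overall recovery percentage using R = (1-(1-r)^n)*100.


94.2352%

Complement of single-cell recovery:
1 - r = 1 - 0.51 = 0.49
Raise to power n:
(1 - r)^4 = 0.49^4 = 0.05764801
Overall recovery:
R = (1 - 0.05764801) * 100
= 94.2352%


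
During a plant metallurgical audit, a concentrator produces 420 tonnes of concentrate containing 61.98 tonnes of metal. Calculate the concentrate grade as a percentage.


Grade = (metal in concentrate / concentrate mass) * 100
= (61.98 / 420) * 100
= 0.1475714286 * 100
= 14.7571%

14.7571%


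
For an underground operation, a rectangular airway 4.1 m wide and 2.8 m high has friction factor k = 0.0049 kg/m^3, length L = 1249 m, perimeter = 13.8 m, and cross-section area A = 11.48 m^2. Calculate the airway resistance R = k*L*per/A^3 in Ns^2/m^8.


Compute the numerator:
k * L * per = 0.0049 * 1249 * 13.8
= 84.45738
Compute the denominator:
A^3 = 11.48^3 = 1512.953792
Resistance:
R = 84.45738 / 1512.953792
= 0.0558 Ns^2/m^8

0.0558 Ns^2/m^8


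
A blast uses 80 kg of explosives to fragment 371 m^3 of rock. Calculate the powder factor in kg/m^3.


0.2156 kg/m^3

Powder factor = explosive mass / rock volume
= 80 / 371
= 0.2156 kg/m^3


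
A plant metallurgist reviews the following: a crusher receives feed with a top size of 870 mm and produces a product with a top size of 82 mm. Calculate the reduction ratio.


10.6098

Reduction ratio = feed size / product size
= 870 / 82
= 10.6098


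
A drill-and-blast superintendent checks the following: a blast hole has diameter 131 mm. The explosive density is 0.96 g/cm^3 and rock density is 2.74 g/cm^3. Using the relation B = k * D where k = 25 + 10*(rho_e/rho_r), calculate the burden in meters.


First, compute k:
rho_e / rho_r = 0.96 / 2.74 = 0.3503649635
k = 25 + 10 * 0.3503649635 = 28.50364964
Then, compute burden:
B = k * D / 1000 = 28.50364964 * 131 / 1000
= 3733.978102 / 1000
= 3.734 m

3.734 m


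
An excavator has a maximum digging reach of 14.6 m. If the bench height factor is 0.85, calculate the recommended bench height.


12.41 m

Bench height = reach * factor
= 14.6 * 0.85
= 12.41 m


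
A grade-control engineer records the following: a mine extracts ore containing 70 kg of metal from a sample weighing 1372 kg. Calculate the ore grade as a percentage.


5.102%

Ore grade = (metal mass / ore mass) * 100
= (70 / 1372) * 100
= 0.05102040816 * 100
= 5.102%


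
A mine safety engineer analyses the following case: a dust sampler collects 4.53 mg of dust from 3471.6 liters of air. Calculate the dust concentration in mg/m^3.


1.3049 mg/m^3

Convert liters to m^3: 1 m^3 = 1000 L
Concentration = mass / volume * 1000
= 4.53 / 3471.6 * 1000
= 0.001304873833 * 1000
= 1.3049 mg/m^3


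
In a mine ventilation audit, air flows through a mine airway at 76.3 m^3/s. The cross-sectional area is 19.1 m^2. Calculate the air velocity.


3.9948 m/s

Velocity = flow rate / cross-sectional area
= 76.3 / 19.1
= 3.9948 m/s


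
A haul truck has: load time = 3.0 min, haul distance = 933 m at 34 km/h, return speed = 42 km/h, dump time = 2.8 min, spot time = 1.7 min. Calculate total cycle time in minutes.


10.4793 min

Convert haul speed to m/min: 34 * 1000/60 = 566.6666667 m/min
Haul time = 933 / 566.6666667 = 1.646470588 min
Convert return speed to m/min: 42 * 1000/60 = 700 m/min
Return time = 933 / 700 = 1.332857143 min
Total cycle time:
= 3.0 + 1.646470588 + 2.8 + 1.332857143 + 1.7
= 10.4793 min


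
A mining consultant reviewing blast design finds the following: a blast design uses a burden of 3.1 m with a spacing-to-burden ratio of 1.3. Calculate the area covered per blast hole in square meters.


12.493 m^2

First, find the spacing:
Spacing = burden * ratio = 3.1 * 1.3
= 4.03 m
Then, calculate the area:
Area = burden * spacing = 3.1 * 4.03
= 12.493 m^2


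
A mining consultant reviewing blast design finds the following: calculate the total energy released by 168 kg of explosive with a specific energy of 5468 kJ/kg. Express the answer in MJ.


Energy = mass * specific_energy / 1000
= 168 * 5468 / 1000
= 918624 / 1000
= 918.624 MJ

918.624 MJ


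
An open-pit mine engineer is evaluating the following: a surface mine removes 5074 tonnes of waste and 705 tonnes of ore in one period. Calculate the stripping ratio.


7.1972

Stripping ratio = waste tonnage / ore tonnage
= 5074 / 705
= 7.1972


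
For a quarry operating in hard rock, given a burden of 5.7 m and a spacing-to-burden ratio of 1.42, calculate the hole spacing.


8.094 m

Spacing = burden * ratio
= 5.7 * 1.42
= 8.094 m


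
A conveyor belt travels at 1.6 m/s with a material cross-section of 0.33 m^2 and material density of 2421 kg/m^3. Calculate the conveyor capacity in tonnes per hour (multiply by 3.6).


4601.8368 t/h

Volumetric flow = speed * area
= 1.6 * 0.33 = 0.528 m^3/s
Mass flow = volumetric * density
= 0.528 * 2421 = 1278.288 kg/s
Convert to t/h: multiply by 3.6
Capacity = 1278.288 * 3.6
= 4601.8368 t/h


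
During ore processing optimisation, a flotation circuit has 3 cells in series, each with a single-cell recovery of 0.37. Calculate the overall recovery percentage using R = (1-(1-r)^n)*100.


Complement of single-cell recovery:
1 - r = 1 - 0.37 = 0.63
Raise to power n:
(1 - r)^3 = 0.63^3 = 0.250047
Overall recovery:
R = (1 - 0.250047) * 100
= 74.9953%

74.9953%


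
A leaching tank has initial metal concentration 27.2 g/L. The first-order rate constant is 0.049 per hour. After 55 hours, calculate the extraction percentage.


Compute the exponent:
-k * t = -0.049 * 55 = -2.695
Remaining concentration:
C = 27.2 * exp(-2.695)
= 27.2 * 0.06754238177
= 1.837152784 g/L
Extracted = 27.2 - 1.837152784 = 25.36284722 g/L
Extraction % = 25.36284722 / 27.2 * 100
= 93.2458%

93.2458%


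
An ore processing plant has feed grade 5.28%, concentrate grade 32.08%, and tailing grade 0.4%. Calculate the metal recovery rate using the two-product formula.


Using the two-product formula:
R = 100 * c * (f - t) / (f * (c - t))
Numerator = 100 * 32.08 * (5.28 - 0.4)
= 100 * 32.08 * 4.88
= 15655.04
Denominator = 5.28 * (32.08 - 0.4)
= 5.28 * 31.68
= 167.2704
R = 15655.04 / 167.2704
= 93.5912%

93.5912%


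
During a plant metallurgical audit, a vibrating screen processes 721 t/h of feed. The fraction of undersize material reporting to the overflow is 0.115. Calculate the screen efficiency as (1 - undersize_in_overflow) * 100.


88.5%

Screen efficiency = (1 - fraction of undersize in overflow) * 100
= (1 - 0.115) * 100
= 0.885 * 100
= 88.5%


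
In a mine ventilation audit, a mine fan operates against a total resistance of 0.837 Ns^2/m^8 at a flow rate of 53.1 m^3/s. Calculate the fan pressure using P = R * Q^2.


Compute Q^2:
Q^2 = 53.1^2 = 2819.61
Compute pressure:
P = R * Q^2 = 0.837 * 2819.61
= 2360.0136 Pa

2360.0136 Pa


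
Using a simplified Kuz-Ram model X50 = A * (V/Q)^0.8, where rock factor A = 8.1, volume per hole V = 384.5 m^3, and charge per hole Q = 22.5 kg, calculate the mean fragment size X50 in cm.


Compute V/Q:
V/Q = 384.5 / 22.5 = 17.08888889
Raise to the power 0.8:
(V/Q)^0.8 = 17.08888889^0.8 = 9.686593187
Multiply by A:
X50 = 8.1 * 9.686593187
= 78.4614 cm

78.4614 cm


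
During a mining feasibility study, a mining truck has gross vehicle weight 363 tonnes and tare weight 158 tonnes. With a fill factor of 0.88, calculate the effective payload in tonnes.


180.4 tonnes

Maximum payload = gross - tare
= 363 - 158 = 205 tonnes
Effective payload = max payload * fill factor
= 205 * 0.88
= 180.4 tonnes


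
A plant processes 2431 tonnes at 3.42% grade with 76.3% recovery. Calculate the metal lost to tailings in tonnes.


Total metal in feed:
= 2431 * 3.42 / 100 = 83.1402 tonnes
Metal recovered:
= 83.1402 * 76.3 / 100 = 63.4359726 tonnes
Metal lost to tailings:
= 83.1402 - 63.4359726
= 19.7042 tonnes

19.7042 tonnes


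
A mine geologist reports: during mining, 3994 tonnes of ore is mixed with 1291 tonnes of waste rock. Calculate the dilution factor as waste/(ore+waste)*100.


Total material = ore + waste
= 3994 + 1291 = 5285 tonnes
Dilution = waste / total * 100
= 1291 / 5285 * 100
= 0.2442762535 * 100
= 24.4276%

24.4276%


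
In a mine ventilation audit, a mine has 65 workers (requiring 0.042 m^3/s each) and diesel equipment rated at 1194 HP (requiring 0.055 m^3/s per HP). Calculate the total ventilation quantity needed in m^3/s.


Airflow for workers:
Q_people = 65 * 0.042 = 2.73 m^3/s
Airflow for diesel equipment:
Q_diesel = 1194 * 0.055 = 65.67 m^3/s
Total ventilation:
Q_total = 2.73 + 65.67
= 68.4 m^3/s

68.4 m^3/s


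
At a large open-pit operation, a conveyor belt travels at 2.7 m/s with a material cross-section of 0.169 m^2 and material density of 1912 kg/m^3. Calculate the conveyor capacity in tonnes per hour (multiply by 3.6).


Volumetric flow = speed * area
= 2.7 * 0.169 = 0.4563 m^3/s
Mass flow = volumetric * density
= 0.4563 * 1912 = 872.4456 kg/s
Convert to t/h: multiply by 3.6
Capacity = 872.4456 * 3.6
= 3140.8042 t/h

3140.8042 t/h


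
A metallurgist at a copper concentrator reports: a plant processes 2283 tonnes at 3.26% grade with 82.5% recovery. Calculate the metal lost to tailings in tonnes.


13.0245 tonnes

Total metal in feed:
= 2283 * 3.26 / 100 = 74.4258 tonnes
Metal recovered:
= 74.4258 * 82.5 / 100 = 61.401285 tonnes
Metal lost to tailings:
= 74.4258 - 61.401285
= 13.0245 tonnes


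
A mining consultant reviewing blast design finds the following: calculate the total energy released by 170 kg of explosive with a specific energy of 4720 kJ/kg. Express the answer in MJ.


Energy = mass * specific_energy / 1000
= 170 * 4720 / 1000
= 802400 / 1000
= 802.4 MJ

802.4 MJ


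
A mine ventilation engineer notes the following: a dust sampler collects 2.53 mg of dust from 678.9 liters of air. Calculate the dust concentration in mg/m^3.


Convert liters to m^3: 1 m^3 = 1000 L
Concentration = mass / volume * 1000
= 2.53 / 678.9 * 1000
= 0.003726616586 * 1000
= 3.7266 mg/m^3

3.7266 mg/m^3


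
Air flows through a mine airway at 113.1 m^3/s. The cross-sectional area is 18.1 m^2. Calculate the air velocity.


6.2486 m/s

Velocity = flow rate / cross-sectional area
= 113.1 / 18.1
= 6.2486 m/s


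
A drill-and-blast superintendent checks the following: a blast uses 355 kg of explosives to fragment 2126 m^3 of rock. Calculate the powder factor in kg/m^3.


Powder factor = explosive mass / rock volume
= 355 / 2126
= 0.167 kg/m^3

0.167 kg/m^3


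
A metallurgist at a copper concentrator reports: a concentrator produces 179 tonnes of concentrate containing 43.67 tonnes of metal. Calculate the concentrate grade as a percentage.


Grade = (metal in concentrate / concentrate mass) * 100
= (43.67 / 179) * 100
= 0.2439664804 * 100
= 24.3966%

24.3966%


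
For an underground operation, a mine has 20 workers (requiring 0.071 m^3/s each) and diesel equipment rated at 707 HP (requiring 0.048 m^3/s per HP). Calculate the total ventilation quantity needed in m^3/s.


35.356 m^3/s

Airflow for workers:
Q_people = 20 * 0.071 = 1.42 m^3/s
Airflow for diesel equipment:
Q_diesel = 707 * 0.048 = 33.936 m^3/s
Total ventilation:
Q_total = 1.42 + 33.936
= 35.356 m^3/s


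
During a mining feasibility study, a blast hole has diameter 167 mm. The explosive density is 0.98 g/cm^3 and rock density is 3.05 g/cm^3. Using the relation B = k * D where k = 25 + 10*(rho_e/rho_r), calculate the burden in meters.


4.7116 m

First, compute k:
rho_e / rho_r = 0.98 / 3.05 = 0.3213114754
k = 25 + 10 * 0.3213114754 = 28.21311475
Then, compute burden:
B = k * D / 1000 = 28.21311475 * 167 / 1000
= 4711.590164 / 1000
= 4.7116 m


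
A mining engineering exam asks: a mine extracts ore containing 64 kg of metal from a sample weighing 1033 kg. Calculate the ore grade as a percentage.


6.1955%

Ore grade = (metal mass / ore mass) * 100
= (64 / 1033) * 100
= 0.06195546951 * 100
= 6.1955%


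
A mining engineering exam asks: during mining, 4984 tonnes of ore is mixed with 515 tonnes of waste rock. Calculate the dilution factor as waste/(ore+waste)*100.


9.3653%

Total material = ore + waste
= 4984 + 515 = 5499 tonnes
Dilution = waste / total * 100
= 515 / 5499 * 100
= 0.09365339153 * 100
= 9.3653%


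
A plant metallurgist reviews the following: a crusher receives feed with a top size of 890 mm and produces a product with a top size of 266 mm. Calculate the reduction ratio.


3.3459

Reduction ratio = feed size / product size
= 890 / 266
= 3.3459


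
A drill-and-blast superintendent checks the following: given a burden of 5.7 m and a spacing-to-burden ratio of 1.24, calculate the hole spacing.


7.068 m

Spacing = burden * ratio
= 5.7 * 1.24
= 7.068 m


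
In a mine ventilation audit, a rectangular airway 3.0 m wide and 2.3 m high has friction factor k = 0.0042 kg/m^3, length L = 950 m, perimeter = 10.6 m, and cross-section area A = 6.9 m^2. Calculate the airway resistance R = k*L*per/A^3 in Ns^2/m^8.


Compute the numerator:
k * L * per = 0.0042 * 950 * 10.6
= 42.294
Compute the denominator:
A^3 = 6.9^3 = 328.509
Resistance:
R = 42.294 / 328.509
= 0.1287 Ns^2/m^8

0.1287 Ns^2/m^8


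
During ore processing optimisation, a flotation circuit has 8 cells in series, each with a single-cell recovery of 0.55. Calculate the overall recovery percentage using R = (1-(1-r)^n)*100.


99.8318%

Complement of single-cell recovery:
1 - r = 1 - 0.55 = 0.45
Raise to power n:
(1 - r)^8 = 0.45^8 = 0.001681512539
Overall recovery:
R = (1 - 0.001681512539) * 100
= 99.8318%


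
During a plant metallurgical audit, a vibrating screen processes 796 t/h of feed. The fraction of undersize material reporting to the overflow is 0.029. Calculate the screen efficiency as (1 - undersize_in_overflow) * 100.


Screen efficiency = (1 - fraction of undersize in overflow) * 100
= (1 - 0.029) * 100
= 0.971 * 100
= 97.1%

97.1%


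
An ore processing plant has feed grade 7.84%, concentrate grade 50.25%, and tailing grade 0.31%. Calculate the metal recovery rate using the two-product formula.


Using the two-product formula:
R = 100 * c * (f - t) / (f * (c - t))
Numerator = 100 * 50.25 * (7.84 - 0.31)
= 100 * 50.25 * 7.53
= 37838.25
Denominator = 7.84 * (50.25 - 0.31)
= 7.84 * 49.94
= 391.5296
R = 37838.25 / 391.5296
= 96.6421%

96.6421%


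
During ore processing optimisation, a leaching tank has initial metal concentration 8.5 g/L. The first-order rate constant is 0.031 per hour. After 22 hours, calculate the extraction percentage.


Compute the exponent:
-k * t = -0.031 * 22 = -0.682
Remaining concentration:
C = 8.5 * exp(-0.682)
= 8.5 * 0.5056047709
= 4.297640553 g/L
Extracted = 8.5 - 4.297640553 = 4.202359447 g/L
Extraction % = 4.202359447 / 8.5 * 100
= 49.4395%

49.4395%


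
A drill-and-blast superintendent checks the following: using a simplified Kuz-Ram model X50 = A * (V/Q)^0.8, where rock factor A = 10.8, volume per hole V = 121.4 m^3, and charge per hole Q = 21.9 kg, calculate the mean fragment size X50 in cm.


Compute V/Q:
V/Q = 121.4 / 21.9 = 5.543378995
Raise to the power 0.8:
(V/Q)^0.8 = 5.543378995^0.8 = 3.935678892
Multiply by A:
X50 = 10.8 * 3.935678892
= 42.5053 cm

42.5053 cm


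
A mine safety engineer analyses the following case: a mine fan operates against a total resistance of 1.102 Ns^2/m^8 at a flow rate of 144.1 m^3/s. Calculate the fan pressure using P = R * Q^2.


Compute Q^2:
Q^2 = 144.1^2 = 20764.81
Compute pressure:
P = R * Q^2 = 1.102 * 20764.81
= 22882.8206 Pa

22882.8206 Pa


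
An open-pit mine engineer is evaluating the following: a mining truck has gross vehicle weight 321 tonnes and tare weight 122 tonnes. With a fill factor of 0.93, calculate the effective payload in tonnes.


185.07 tonnes

Maximum payload = gross - tare
= 321 - 122 = 199 tonnes
Effective payload = max payload * fill factor
= 199 * 0.93
= 185.07 tonnes


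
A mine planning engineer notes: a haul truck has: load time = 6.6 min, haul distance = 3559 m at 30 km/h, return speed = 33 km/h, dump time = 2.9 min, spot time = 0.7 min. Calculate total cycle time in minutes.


Convert haul speed to m/min: 30 * 1000/60 = 500 m/min
Haul time = 3559 / 500 = 7.118 min
Convert return speed to m/min: 33 * 1000/60 = 550 m/min
Return time = 3559 / 550 = 6.470909091 min
Total cycle time:
= 6.6 + 7.118 + 2.9 + 6.470909091 + 0.7
= 23.7889 min

23.7889 min


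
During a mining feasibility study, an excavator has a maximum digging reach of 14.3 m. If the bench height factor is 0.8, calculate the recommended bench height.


Bench height = reach * factor
= 14.3 * 0.8
= 11.44 m

11.44 m


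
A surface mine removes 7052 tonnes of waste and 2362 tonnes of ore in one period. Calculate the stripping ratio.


2.9856

Stripping ratio = waste tonnage / ore tonnage
= 7052 / 2362
= 2.9856


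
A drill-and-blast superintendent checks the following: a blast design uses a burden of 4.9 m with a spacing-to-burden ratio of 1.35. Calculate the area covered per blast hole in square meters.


32.4135 m^2

First, find the spacing:
Spacing = burden * ratio = 4.9 * 1.35
= 6.615 m
Then, calculate the area:
Area = burden * spacing = 4.9 * 6.615
= 32.4135 m^2


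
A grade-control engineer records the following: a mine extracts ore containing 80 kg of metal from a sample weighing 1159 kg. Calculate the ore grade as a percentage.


6.9025%

Ore grade = (metal mass / ore mass) * 100
= (80 / 1159) * 100
= 0.06902502157 * 100
= 6.9025%


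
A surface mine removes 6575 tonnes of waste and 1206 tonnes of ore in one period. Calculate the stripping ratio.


Stripping ratio = waste tonnage / ore tonnage
= 6575 / 1206
= 5.4519

5.4519


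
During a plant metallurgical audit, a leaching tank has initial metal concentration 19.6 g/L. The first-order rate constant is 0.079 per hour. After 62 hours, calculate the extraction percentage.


99.2539%

Compute the exponent:
-k * t = -0.079 * 62 = -4.898
Remaining concentration:
C = 19.6 * exp(-4.898)
= 19.6 * 0.00746149114
= 0.1462452263 g/L
Extracted = 19.6 - 0.1462452263 = 19.45375477 g/L
Extraction % = 19.45375477 / 19.6 * 100
= 99.2539%


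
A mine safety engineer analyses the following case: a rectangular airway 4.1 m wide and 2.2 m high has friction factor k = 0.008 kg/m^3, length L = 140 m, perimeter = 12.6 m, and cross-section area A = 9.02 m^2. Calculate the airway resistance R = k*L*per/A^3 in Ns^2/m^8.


0.0192 Ns^2/m^8

Compute the numerator:
k * L * per = 0.008 * 140 * 12.6
= 14.112
Compute the denominator:
A^3 = 9.02^3 = 733.870808
Resistance:
R = 14.112 / 733.870808
= 0.0192 Ns^2/m^8


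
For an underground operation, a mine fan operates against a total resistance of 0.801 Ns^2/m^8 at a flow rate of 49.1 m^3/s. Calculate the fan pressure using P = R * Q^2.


Compute Q^2:
Q^2 = 49.1^2 = 2410.81
Compute pressure:
P = R * Q^2 = 0.801 * 2410.81
= 1931.0588 Pa

1931.0588 Pa


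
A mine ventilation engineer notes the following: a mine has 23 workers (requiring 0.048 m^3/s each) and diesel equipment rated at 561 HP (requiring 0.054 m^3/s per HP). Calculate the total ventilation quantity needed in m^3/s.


Airflow for workers:
Q_people = 23 * 0.048 = 1.104 m^3/s
Airflow for diesel equipment:
Q_diesel = 561 * 0.054 = 30.294 m^3/s
Total ventilation:
Q_total = 1.104 + 30.294
= 31.398 m^3/s

31.398 m^3/s


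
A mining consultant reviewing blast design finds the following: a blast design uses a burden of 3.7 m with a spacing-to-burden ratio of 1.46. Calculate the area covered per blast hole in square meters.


19.9874 m^2

First, find the spacing:
Spacing = burden * ratio = 3.7 * 1.46
= 5.402 m
Then, calculate the area:
Area = burden * spacing = 3.7 * 5.402
= 19.9874 m^2


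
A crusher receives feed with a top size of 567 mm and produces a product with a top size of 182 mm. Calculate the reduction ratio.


3.1154

Reduction ratio = feed size / product size
= 567 / 182
= 3.1154


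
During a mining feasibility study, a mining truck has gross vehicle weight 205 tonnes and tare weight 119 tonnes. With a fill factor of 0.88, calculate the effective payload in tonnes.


Maximum payload = gross - tare
= 205 - 119 = 86 tonnes
Effective payload = max payload * fill factor
= 86 * 0.88
= 75.68 tonnes

75.68 tonnes


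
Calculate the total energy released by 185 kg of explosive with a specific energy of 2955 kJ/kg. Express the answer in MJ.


546.675 MJ

Energy = mass * specific_energy / 1000
= 185 * 2955 / 1000
= 546675 / 1000
= 546.675 MJ


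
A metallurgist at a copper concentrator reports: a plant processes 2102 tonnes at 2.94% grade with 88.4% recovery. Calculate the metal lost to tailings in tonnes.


7.1687 tonnes

Total metal in feed:
= 2102 * 2.94 / 100 = 61.7988 tonnes
Metal recovered:
= 61.7988 * 88.4 / 100 = 54.6301392 tonnes
Metal lost to tailings:
= 61.7988 - 54.6301392
= 7.1687 tonnes


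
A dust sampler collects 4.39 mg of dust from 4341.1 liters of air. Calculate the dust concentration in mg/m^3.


1.0113 mg/m^3

Convert liters to m^3: 1 m^3 = 1000 L
Concentration = mass / volume * 1000
= 4.39 / 4341.1 * 1000
= 0.001011264426 * 1000
= 1.0113 mg/m^3


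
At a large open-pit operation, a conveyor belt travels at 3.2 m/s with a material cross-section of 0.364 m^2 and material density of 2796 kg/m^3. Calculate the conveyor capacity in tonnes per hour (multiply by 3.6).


Volumetric flow = speed * area
= 3.2 * 0.364 = 1.1648 m^3/s
Mass flow = volumetric * density
= 1.1648 * 2796 = 3256.7808 kg/s
Convert to t/h: multiply by 3.6
Capacity = 3256.7808 * 3.6
= 11724.4109 t/h

11724.4109 t/h


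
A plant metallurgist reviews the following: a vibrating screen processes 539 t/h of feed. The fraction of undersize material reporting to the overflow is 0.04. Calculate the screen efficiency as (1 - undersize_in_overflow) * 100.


96.0%

Screen efficiency = (1 - fraction of undersize in overflow) * 100
= (1 - 0.04) * 100
= 0.96 * 100
= 96.0%


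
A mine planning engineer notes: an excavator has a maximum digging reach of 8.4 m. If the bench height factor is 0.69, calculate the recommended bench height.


5.796 m

Bench height = reach * factor
= 8.4 * 0.69
= 5.796 m


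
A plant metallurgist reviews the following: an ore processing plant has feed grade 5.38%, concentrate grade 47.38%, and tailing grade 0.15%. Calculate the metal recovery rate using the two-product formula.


Using the two-product formula:
R = 100 * c * (f - t) / (f * (c - t))
Numerator = 100 * 47.38 * (5.38 - 0.15)
= 100 * 47.38 * 5.23
= 24779.74
Denominator = 5.38 * (47.38 - 0.15)
= 5.38 * 47.23
= 254.0974
R = 24779.74 / 254.0974
= 97.5206%

97.5206%


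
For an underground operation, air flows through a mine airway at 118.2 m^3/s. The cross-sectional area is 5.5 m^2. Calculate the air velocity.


21.4909 m/s

Velocity = flow rate / cross-sectional area
= 118.2 / 5.5
= 21.4909 m/s


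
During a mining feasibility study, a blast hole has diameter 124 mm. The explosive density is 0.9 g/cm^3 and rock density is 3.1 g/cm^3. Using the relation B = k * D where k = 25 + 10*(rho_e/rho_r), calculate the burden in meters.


3.46 m

First, compute k:
rho_e / rho_r = 0.9 / 3.1 = 0.2903225806
k = 25 + 10 * 0.2903225806 = 27.90322581
Then, compute burden:
B = k * D / 1000 = 27.90322581 * 124 / 1000
= 3460 / 1000
= 3.46 m


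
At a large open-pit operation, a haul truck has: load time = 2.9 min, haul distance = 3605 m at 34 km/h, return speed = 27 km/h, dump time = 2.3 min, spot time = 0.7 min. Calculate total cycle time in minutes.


20.2729 min

Convert haul speed to m/min: 34 * 1000/60 = 566.6666667 m/min
Haul time = 3605 / 566.6666667 = 6.361764706 min
Convert return speed to m/min: 27 * 1000/60 = 450 m/min
Return time = 3605 / 450 = 8.011111111 min
Total cycle time:
= 2.9 + 6.361764706 + 2.3 + 8.011111111 + 0.7
= 20.2729 min


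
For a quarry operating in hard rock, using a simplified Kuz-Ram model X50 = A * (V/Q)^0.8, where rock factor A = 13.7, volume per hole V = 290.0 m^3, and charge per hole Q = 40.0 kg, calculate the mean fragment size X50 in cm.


Compute V/Q:
V/Q = 290.0 / 40.0 = 7.25
Raise to the power 0.8:
(V/Q)^0.8 = 7.25^0.8 = 4.87832135
Multiply by A:
X50 = 13.7 * 4.87832135
= 66.833 cm

66.833 cm


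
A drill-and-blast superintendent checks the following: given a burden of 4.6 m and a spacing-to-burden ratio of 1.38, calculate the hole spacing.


Spacing = burden * ratio
= 4.6 * 1.38
= 6.348 m

6.348 m


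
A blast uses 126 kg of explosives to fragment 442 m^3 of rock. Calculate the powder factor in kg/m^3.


0.2851 kg/m^3

Powder factor = explosive mass / rock volume
= 126 / 442
= 0.2851 kg/m^3


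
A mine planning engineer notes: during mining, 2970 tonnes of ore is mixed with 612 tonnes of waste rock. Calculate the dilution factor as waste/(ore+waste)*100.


Total material = ore + waste
= 2970 + 612 = 3582 tonnes
Dilution = waste / total * 100
= 612 / 3582 * 100
= 0.1708542714 * 100
= 17.0854%

17.0854%


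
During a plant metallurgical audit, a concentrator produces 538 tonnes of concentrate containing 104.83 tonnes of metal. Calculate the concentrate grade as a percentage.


19.4851%

Grade = (metal in concentrate / concentrate mass) * 100
= (104.83 / 538) * 100
= 0.1948513011 * 100
= 19.4851%


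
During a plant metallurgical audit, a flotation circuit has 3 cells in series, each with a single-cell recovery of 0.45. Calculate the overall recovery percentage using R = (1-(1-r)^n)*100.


83.3625%

Complement of single-cell recovery:
1 - r = 1 - 0.45 = 0.55
Raise to power n:
(1 - r)^3 = 0.55^3 = 0.166375
Overall recovery:
R = (1 - 0.166375) * 100
= 83.3625%


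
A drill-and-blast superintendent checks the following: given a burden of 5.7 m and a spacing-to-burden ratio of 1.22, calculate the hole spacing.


Spacing = burden * ratio
= 5.7 * 1.22
= 6.954 m

6.954 m


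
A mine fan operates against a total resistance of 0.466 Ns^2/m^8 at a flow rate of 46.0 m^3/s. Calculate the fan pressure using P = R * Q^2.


Compute Q^2:
Q^2 = 46.0^2 = 2116.0
Compute pressure:
P = R * Q^2 = 0.466 * 2116.0
= 986.056 Pa

986.056 Pa


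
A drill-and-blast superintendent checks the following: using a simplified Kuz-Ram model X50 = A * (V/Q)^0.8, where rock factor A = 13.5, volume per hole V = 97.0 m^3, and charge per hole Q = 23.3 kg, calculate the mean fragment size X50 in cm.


42.2539 cm

Compute V/Q:
V/Q = 97.0 / 23.3 = 4.163090129
Raise to the power 0.8:
(V/Q)^0.8 = 4.163090129^0.8 = 3.129915772
Multiply by A:
X50 = 13.5 * 3.129915772
= 42.2539 cm


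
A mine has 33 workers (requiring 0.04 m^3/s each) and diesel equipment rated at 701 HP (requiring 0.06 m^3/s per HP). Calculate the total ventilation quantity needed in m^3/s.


43.38 m^3/s

Airflow for workers:
Q_people = 33 * 0.04 = 1.32 m^3/s
Airflow for diesel equipment:
Q_diesel = 701 * 0.06 = 42.06 m^3/s
Total ventilation:
Q_total = 1.32 + 42.06
= 43.38 m^3/s


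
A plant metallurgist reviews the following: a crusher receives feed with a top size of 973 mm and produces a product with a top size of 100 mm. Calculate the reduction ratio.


9.73

Reduction ratio = feed size / product size
= 973 / 100
= 9.73


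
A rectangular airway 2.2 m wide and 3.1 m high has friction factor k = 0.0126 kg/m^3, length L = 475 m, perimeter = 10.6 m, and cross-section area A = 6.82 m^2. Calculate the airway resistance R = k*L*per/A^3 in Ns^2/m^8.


Compute the numerator:
k * L * per = 0.0126 * 475 * 10.6
= 63.441
Compute the denominator:
A^3 = 6.82^3 = 317.214568
Resistance:
R = 63.441 / 317.214568
= 0.2 Ns^2/m^8

0.2 Ns^2/m^8


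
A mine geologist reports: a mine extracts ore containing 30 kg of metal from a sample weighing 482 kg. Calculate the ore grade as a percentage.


6.2241%

Ore grade = (metal mass / ore mass) * 100
= (30 / 482) * 100
= 0.0622406639 * 100
= 6.2241%


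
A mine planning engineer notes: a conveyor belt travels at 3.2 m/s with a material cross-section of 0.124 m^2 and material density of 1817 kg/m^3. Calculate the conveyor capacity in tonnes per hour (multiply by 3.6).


Volumetric flow = speed * area
= 3.2 * 0.124 = 0.3968 m^3/s
Mass flow = volumetric * density
= 0.3968 * 1817 = 720.9856 kg/s
Convert to t/h: multiply by 3.6
Capacity = 720.9856 * 3.6
= 2595.5482 t/h

2595.5482 t/h


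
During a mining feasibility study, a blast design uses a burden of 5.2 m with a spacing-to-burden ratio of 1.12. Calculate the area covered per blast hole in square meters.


First, find the spacing:
Spacing = burden * ratio = 5.2 * 1.12
= 5.824 m
Then, calculate the area:
Area = burden * spacing = 5.2 * 5.824
= 30.2848 m^2

30.2848 m^2


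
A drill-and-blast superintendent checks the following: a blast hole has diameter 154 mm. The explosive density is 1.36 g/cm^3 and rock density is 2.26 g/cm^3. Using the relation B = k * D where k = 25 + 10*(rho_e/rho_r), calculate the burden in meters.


4.7767 m

First, compute k:
rho_e / rho_r = 1.36 / 2.26 = 0.6017699115
k = 25 + 10 * 0.6017699115 = 31.01769912
Then, compute burden:
B = k * D / 1000 = 31.01769912 * 154 / 1000
= 4776.725664 / 1000
= 4.7767 m


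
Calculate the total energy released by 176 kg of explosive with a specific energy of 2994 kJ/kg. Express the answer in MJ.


526.944 MJ

Energy = mass * specific_energy / 1000
= 176 * 2994 / 1000
= 526944 / 1000
= 526.944 MJ


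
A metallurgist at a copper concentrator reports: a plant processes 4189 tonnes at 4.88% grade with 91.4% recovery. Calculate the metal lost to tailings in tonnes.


Total metal in feed:
= 4189 * 4.88 / 100 = 204.4232 tonnes
Metal recovered:
= 204.4232 * 91.4 / 100 = 186.8428048 tonnes
Metal lost to tailings:
= 204.4232 - 186.8428048
= 17.5804 tonnes

17.5804 tonnes
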